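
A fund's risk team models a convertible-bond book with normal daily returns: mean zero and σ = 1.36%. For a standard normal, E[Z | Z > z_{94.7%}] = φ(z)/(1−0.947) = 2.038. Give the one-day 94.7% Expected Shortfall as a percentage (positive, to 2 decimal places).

2.77%

ES = 1.36% × 2.038 = 2.772%.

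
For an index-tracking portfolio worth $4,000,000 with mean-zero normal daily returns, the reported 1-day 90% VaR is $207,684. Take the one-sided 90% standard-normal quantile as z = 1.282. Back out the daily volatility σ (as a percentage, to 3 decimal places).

4.050%

VaR as a fraction: $207,684 / $4,000,000 = 5.192%.
σ = VaR / z = 5.192% / 1.282 = 4.050%.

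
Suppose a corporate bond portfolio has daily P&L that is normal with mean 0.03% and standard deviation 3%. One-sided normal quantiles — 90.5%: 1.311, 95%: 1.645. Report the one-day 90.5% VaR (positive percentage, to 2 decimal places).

VaR = −μ + z·σ = −(0.03%) + 1.311 × 3% = 3.903%.

3.90%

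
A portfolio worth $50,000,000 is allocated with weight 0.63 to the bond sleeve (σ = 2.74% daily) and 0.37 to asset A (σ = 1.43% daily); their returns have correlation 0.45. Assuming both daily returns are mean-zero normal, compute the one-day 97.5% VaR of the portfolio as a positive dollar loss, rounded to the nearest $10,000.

σ_p² = 0.63²·2.74² + 0.37²·1.43² + 2·0.45·0.63·0.37·2.74·1.43 = 4.0817 (%²).
σ_p = √4.0817 = 2.020%.
At 97.5%, z = 1.960.
VaR = 1.960 × 2.020% = 3.959%; on $50,000,000 that is $1,979,500.

$1,980,000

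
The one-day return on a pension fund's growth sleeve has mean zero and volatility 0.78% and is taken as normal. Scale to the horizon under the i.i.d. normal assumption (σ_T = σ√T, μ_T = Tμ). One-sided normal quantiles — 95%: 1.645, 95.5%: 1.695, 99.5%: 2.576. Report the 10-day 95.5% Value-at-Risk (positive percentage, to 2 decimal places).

4.18%

σ_{10d} = 0.78% × √10 = 2.467%.
VaR = 1.695 × 2.467% = 4.182%.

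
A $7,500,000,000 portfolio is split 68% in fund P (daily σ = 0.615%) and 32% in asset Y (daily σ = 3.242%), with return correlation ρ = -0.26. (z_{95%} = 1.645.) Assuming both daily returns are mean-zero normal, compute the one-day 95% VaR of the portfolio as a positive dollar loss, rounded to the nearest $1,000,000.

σ_p² = 0.68²·0.615² + 0.32²·3.242² + 2·-0.26·0.68·0.32·0.615·3.242 = 1.0256 (%²).
σ_p = √1.0256 = 1.013%.
VaR = 1.645 × 1.013% = 1.666%; on $7,500,000,000 that is $124,950,000.

$125,000,000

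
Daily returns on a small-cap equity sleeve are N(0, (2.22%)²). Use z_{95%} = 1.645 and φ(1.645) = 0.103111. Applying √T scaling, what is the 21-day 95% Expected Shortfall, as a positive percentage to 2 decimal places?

σ_{21d} = 2.22% × √21 = 10.173%.
ES multiplier = φ(z)/(1−α) = 0.103111/0.05 = 2.062.
ES = 10.173% × 2.062 = 20.977%.

20.98%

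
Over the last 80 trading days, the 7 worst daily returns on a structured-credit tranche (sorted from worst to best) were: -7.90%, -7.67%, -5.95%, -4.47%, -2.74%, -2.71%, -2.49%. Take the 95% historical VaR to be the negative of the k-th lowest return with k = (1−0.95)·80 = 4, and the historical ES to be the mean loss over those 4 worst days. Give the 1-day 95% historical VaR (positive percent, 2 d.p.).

k = 4; the 4th lowest return is -4.47%, so VaR = 4.47%.

4.47%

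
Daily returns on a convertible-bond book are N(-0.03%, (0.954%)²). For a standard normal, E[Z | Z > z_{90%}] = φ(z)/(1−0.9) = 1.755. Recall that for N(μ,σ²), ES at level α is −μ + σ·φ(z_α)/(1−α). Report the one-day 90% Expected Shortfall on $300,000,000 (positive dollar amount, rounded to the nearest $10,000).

$5,110,000

ES = −(-0.03%) + 0.954% × 1.755 = 1.704%.
On $300,000,000: 0.01704 × $300,000,000 = $5,112,000.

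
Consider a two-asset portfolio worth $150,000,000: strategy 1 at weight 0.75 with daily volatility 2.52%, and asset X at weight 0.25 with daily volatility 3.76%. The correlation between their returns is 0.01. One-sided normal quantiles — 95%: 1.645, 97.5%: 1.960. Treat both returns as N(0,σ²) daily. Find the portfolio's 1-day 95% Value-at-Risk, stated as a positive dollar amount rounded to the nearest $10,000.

$5,230,000

σ_p² = 0.75²·2.52² + 0.25²·3.76² + 2·0.01·0.75·0.25·2.52·3.76 = 4.4912 (%²).
σ_p = √4.4912 = 2.119%.
VaR = 1.645 × 2.119% = 3.486%; on $150,000,000 that is $5,229,000.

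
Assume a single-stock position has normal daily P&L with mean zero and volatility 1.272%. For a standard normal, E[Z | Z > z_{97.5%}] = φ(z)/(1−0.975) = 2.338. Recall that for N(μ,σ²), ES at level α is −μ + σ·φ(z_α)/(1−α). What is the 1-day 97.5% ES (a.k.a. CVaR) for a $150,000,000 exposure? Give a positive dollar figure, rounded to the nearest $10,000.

$4,460,000

ES = 1.272% × 2.338 = 2.974%.
On $150,000,000: 0.02974 × $150,000,000 = $4,461,000.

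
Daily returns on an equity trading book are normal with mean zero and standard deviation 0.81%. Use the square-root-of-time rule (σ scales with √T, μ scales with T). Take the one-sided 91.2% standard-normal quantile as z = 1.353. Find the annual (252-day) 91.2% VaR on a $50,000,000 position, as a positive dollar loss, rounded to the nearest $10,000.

σ_{252d} = 0.81% × √252 = 12.858%.
VaR = 1.353 × 12.858% = 17.397%.
On $50,000,000: 0.17397 × $50,000,000 = $8,698,500.

$8,700,000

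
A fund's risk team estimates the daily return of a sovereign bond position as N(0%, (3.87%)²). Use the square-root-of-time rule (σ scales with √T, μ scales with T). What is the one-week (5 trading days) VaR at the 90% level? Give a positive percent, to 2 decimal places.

11.09%

At 90%, z = 1.282.
σ_{5d} = 3.87% × √5 = 8.654%.
VaR = 1.282 × 8.654% = 11.094%.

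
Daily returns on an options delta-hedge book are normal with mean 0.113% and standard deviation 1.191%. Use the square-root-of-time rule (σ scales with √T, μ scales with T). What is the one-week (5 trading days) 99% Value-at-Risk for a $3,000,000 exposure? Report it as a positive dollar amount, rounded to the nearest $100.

$168,900

At 99%, z = 2.326.
σ_{5d} = 1.191% × √5 = 2.663%; μ_{5d} = 5 × 0.113% = 0.565%.
VaR = −(0.565%) + 2.326 × 2.663% = 5.629%.
On $3,000,000: 0.05629 × $3,000,000 = $168,870.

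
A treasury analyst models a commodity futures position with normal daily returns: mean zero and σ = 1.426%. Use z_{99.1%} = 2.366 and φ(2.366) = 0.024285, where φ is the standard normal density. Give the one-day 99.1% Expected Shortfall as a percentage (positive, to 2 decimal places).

3.85%

Tail multiplier: φ(z)/(1−α) = 0.024285 / 0.009 = 2.698.
ES = 1.426% × 2.698 = 3.847%.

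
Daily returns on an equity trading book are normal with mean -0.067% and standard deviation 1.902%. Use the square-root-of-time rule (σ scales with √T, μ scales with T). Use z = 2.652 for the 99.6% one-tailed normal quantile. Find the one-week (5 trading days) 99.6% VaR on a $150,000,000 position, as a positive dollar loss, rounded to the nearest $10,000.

$17,420,000

σ_{5d} = 1.902% × √5 = 4.253%; μ_{5d} = 5 × -0.067% = -0.335%.
VaR = −(-0.335%) + 2.652 × 4.253% = 11.614%.
On $150,000,000: 0.11614 × $150,000,000 = $17,421,000.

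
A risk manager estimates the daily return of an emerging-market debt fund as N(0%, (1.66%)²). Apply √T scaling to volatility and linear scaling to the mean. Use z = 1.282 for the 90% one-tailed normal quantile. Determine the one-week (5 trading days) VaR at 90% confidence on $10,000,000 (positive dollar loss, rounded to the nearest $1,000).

σ_{5d} = 1.66% × √5 = 3.712%.
VaR = 1.282 × 3.712% = 4.759%.
On $10,000,000: 0.04759 × $10,000,000 = $475,900.

$476,000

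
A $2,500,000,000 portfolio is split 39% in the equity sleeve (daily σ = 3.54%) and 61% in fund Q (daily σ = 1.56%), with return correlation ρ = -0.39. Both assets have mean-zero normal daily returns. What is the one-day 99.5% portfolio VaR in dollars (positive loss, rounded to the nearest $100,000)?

σ_p² = 0.39²·3.54² + 0.61²·1.56² + 2·-0.39·0.39·0.61·3.54·1.56 = 1.7869 (%²).
σ_p = √1.7869 = 1.337%.
At 99.5%, z = 2.576.
VaR = 2.576 × 1.337% = 3.444%; on $2,500,000,000 that is $86,100,000.

$86,100,000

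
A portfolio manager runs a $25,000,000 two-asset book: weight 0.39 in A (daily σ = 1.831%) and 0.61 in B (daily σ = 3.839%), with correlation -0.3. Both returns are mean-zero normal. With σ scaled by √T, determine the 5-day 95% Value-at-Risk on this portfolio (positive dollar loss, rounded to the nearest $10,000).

$2,050,000

σ_p = √(0.39²·1.831² + 0.61²·3.839² + 2·-0.3·0.39·0.61·1.831·3.839) = 2.234%.
σ_{5d} = 2.234% × √5 = 4.995%.
z(95%) = 1.645.
VaR = 1.645 × 4.995% = 8.217%; on $25,000,000 that is $2,054,250.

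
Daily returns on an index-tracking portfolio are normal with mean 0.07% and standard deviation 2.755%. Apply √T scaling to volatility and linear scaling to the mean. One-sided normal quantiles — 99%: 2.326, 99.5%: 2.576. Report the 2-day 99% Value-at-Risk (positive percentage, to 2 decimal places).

σ_{2d} = 2.755% × √2 = 3.896%; μ_{2d} = 2 × 0.07% = 0.140%.
VaR = −(0.140%) + 2.326 × 3.896% = 8.922%.

8.92%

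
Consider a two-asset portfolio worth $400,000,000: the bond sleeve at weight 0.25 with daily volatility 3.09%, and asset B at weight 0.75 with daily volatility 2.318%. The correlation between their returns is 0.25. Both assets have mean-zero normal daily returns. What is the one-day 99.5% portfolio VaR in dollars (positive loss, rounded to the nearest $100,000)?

$21,300,000

σ_p² = 0.25²·3.09² + 0.75²·2.318² + 2·0.25·0.25·0.75·3.09·2.318 = 4.2906 (%²).
σ_p = √4.2906 = 2.071%.
At 99.5%, z = 2.576.
VaR = 2.576 × 2.071% = 5.335%; on $400,000,000 that is $21,340,000.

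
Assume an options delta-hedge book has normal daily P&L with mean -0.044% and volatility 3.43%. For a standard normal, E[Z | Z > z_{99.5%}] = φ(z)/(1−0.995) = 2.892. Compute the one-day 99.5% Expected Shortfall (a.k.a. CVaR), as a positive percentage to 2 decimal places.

ES = −(-0.044%) + 3.43% × 2.892 = 9.964%.

9.96%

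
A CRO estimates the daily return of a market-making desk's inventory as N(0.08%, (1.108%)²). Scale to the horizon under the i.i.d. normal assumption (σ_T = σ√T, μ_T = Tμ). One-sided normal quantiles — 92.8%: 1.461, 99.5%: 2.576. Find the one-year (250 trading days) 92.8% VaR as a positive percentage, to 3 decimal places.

σ_{250d} = 1.108% × √250 = 17.519%; μ_{250d} = 250 × 0.08% = 20.000%.
VaR = −(20.000%) + 1.461 × 17.519% = 5.595%.

5.595%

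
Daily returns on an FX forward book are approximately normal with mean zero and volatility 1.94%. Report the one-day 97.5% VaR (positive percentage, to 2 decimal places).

At 97.5% one-sided, z = 1.960.
VaR = z·σ = 1.960 × 1.94% = 3.802%.

3.80%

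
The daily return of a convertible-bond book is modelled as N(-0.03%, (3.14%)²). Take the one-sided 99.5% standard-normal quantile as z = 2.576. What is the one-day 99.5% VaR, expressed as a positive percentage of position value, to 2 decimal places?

VaR = −μ + z·σ = −(-0.03%) + 2.576 × 3.14% = 8.119%.

8.12%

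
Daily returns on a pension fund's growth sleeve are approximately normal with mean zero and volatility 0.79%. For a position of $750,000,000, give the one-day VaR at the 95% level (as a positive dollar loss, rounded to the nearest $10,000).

At 95% one-sided, z = 1.645.
VaR = z·σ = 1.645 × 0.79% = 1.300%.
On $750,000,000: 0.01300 × $750,000,000 = $9,750,000.

$9,750,000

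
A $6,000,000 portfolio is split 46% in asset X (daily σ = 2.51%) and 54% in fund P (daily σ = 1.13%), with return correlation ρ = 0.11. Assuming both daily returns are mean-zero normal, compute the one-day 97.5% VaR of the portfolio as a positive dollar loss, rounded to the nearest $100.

$160,400

σ_p² = 0.46²·2.51² + 0.54²·1.13² + 2·0.11·0.46·0.54·2.51·1.13 = 1.8604 (%²).
σ_p = √1.8604 = 1.364%.
At 97.5%, z = 1.960.
VaR = 1.960 × 1.364% = 2.673%; on $6,000,000 that is $160,380.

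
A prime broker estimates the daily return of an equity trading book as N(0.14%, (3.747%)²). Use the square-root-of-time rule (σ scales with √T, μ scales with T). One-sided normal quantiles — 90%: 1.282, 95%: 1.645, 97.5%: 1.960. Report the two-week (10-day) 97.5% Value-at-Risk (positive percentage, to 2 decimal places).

σ_{10d} = 3.747% × √10 = 11.849%; μ_{10d} = 10 × 0.14% = 1.400%.
VaR = −(1.400%) + 1.960 × 11.849% = 21.824%.

21.82%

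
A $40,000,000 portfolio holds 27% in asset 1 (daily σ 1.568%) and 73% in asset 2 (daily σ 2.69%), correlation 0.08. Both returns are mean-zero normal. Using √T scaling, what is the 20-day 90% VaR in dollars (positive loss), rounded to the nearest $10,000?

$4,680,000

σ_p = √(0.27²·1.568² + 0.73²·2.69² + 2·0.08·0.27·0.73·1.568·2.69) = 2.042%.
σ_{20d} = 2.042% × √20 = 9.132%.
z(90%) = 1.282.
VaR = 1.282 × 9.132% = 11.707%; on $40,000,000 that is $4,682,800.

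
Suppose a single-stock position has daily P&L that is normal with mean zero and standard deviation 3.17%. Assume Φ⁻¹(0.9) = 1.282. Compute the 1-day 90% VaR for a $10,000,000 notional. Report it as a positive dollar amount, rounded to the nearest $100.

VaR = z·σ = 1.282 × 3.17% = 4.064%.
On $10,000,000: 0.04064 × $10,000,000 = $406,400.

$406,400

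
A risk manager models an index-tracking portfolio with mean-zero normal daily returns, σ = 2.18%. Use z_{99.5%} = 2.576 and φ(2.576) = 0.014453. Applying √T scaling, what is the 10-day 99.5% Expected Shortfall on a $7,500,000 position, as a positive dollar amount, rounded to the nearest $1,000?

σ_{10d} = 2.18% × √10 = 6.894%.
ES multiplier = φ(z)/(1−α) = 0.014453/0.005 = 2.891.
ES = 6.894% × 2.891 = 19.931%; on $7,500,000: $1,494,825.

$1,495,000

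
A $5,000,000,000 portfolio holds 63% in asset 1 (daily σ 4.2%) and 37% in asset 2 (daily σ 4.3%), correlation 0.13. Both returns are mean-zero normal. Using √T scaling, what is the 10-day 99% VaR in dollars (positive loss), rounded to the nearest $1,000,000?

σ_p = √(0.63²·4.2² + 0.37²·4.3² + 2·0.13·0.63·0.37·4.2·4.3) = 3.260%.
σ_{10d} = 3.260% × √10 = 10.309%.
z(99%) = 2.326.
VaR = 2.326 × 10.309% = 23.979%; on $5,000,000,000 that is $1,198,950,000.

$1,199,000,000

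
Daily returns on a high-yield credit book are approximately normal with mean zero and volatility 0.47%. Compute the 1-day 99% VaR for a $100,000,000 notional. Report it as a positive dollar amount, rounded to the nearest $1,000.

$1,093,000

At 99% one-sided, z = 2.326.
VaR = z·σ = 2.326 × 0.47% = 1.093%.
On $100,000,000: 0.01093 × $100,000,000 = $1,093,000.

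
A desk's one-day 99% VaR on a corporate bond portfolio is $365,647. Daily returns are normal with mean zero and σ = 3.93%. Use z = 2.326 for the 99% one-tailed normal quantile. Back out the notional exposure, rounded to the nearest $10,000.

$4,000,000

VaR as a fraction of value: z·σ = 2.326 × 3.93% = 9.14118%.
Position = $365,647 / 0.0914118 = $3,999,998.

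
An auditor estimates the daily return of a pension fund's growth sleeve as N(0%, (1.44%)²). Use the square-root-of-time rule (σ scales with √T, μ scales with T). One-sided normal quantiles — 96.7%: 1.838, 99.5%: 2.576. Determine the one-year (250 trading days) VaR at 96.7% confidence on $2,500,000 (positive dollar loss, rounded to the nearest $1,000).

$1,046,000

σ_{250d} = 1.44% × √250 = 22.768%.
VaR = 1.838 × 22.768% = 41.848%.
On $2,500,000: 0.41848 × $2,500,000 = $1,046,200.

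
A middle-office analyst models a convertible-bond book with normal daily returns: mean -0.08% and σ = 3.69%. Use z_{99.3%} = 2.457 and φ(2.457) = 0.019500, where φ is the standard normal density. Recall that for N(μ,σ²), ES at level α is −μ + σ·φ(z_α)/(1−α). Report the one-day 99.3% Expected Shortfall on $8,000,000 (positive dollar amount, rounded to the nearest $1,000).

Tail multiplier: φ(z)/(1−α) = 0.019500 / 0.007 = 2.786.
ES = −(-0.08%) + 3.69% × 2.786 = 10.360%.
On $8,000,000: 0.10360 × $8,000,000 = $828,800.

$829,000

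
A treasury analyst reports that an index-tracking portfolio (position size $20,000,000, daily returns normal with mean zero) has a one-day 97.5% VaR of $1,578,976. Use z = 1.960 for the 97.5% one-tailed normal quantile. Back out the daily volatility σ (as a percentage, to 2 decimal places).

4.03%

VaR as a fraction: $1,578,976 / $20,000,000 = 7.895%.
σ = VaR / z = 7.895% / 1.960 = 4.028%.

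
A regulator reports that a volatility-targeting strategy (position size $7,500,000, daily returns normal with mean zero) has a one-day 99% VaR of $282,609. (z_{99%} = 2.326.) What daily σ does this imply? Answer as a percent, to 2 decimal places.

VaR as a fraction: $282,609 / $7,500,000 = 3.768%.
σ = VaR / z = 3.768% / 2.326 = 1.620%.

1.62%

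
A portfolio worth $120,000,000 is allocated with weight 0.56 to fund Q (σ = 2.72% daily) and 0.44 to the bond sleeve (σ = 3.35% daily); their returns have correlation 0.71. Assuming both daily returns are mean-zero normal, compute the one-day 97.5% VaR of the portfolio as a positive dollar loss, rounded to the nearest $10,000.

$6,520,000

σ_p² = 0.56²·2.72² + 0.44²·3.35² + 2·0.71·0.56·0.44·2.72·3.35 = 7.6810 (%²).
σ_p = √7.6810 = 2.771%.
At 97.5%, z = 1.960.
VaR = 1.960 × 2.771% = 5.431%; on $120,000,000 that is $6,517,200.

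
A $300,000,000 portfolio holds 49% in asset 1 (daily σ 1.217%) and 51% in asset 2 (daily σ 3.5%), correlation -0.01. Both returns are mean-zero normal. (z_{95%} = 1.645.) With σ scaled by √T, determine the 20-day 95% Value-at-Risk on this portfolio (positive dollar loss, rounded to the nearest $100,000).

σ_p = √(0.49²·1.217² + 0.51²·3.5² + 2·-0.01·0.49·0.51·1.217·3.5) = 1.876%.
σ_{20d} = 1.876% × √20 = 8.390%.
VaR = 1.645 × 8.390% = 13.802%; on $300,000,000 that is $41,406,000.

$41,400,000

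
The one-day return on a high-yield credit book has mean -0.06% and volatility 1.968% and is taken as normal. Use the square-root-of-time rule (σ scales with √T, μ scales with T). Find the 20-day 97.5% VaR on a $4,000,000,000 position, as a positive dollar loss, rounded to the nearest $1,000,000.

At 97.5%, z = 1.960.
σ_{20d} = 1.968% × √20 = 8.801%; μ_{20d} = 20 × -0.06% = -1.200%.
VaR = −(-1.200%) + 1.960 × 8.801% = 18.450%.
On $4,000,000,000: 0.18450 × $4,000,000,000 = $738,000,000.

$738,000,000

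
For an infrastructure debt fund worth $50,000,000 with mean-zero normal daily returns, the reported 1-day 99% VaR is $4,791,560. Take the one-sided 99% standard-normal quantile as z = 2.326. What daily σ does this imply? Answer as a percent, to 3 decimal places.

VaR as a fraction: $4,791,560 / $50,000,000 = 9.583%.
σ = VaR / z = 9.583% / 2.326 = 4.120%.

4.120%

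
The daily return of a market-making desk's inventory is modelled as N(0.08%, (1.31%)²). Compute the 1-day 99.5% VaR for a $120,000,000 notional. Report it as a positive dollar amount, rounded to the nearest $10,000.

At 99.5% one-sided, z = 2.576.
VaR = −μ + z·σ = −(0.08%) + 2.576 × 1.31% = 3.295%.
On $120,000,000: 0.03295 × $120,000,000 = $3,954,000.

$3,950,000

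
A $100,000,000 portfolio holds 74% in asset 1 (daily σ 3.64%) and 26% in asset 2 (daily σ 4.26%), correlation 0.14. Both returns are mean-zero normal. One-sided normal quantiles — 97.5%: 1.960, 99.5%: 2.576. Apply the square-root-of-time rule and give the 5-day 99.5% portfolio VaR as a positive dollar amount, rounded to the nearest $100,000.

$17,600,000

σ_p = √(0.74²·3.64² + 0.26²·4.26² + 2·0.14·0.74·0.26·3.64·4.26) = 3.052%.
σ_{5d} = 3.052% × √5 = 6.824%.
VaR = 2.576 × 6.824% = 17.579%; on $100,000,000 that is $17,579,000.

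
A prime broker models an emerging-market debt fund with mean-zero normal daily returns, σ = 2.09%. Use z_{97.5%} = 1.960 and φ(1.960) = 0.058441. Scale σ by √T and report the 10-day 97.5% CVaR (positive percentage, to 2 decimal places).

σ_{10d} = 2.09% × √10 = 6.609%.
ES multiplier = φ(z)/(1−α) = 0.058441/0.025 = 2.338.
ES = 6.609% × 2.338 = 15.452%.

15.45%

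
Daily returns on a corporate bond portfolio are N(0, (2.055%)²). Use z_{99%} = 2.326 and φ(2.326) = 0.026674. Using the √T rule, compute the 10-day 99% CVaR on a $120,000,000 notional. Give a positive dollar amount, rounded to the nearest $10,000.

σ_{10d} = 2.055% × √10 = 6.498%.
ES multiplier = φ(z)/(1−α) = 0.026674/0.01 = 2.667.
ES = 6.498% × 2.667 = 17.330%; on $120,000,000: $20,796,000.

$20,800,000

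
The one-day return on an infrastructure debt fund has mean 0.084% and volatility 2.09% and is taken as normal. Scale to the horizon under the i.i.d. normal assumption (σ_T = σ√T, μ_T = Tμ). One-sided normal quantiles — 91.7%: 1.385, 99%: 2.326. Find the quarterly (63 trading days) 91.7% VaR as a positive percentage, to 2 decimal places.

17.68%

σ_{63d} = 2.09% × √63 = 16.589%; μ_{63d} = 63 × 0.084% = 5.292%.
VaR = −(5.292%) + 1.385 × 16.589% = 17.684%.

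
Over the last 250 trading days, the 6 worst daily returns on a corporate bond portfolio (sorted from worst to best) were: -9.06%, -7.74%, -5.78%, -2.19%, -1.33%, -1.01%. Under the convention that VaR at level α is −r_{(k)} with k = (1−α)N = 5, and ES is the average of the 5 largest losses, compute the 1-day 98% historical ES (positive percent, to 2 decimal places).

5.22%

The 5 worst returns sum to -26.10%.
ES = −(-26.10%) / 5 = 5.22%.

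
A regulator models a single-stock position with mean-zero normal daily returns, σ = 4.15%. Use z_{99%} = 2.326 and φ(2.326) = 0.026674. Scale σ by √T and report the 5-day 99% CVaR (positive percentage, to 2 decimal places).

24.75%

σ_{5d} = 4.15% × √5 = 9.280%.
ES multiplier = φ(z)/(1−α) = 0.026674/0.01 = 2.667.
ES = 9.280% × 2.667 = 24.750%.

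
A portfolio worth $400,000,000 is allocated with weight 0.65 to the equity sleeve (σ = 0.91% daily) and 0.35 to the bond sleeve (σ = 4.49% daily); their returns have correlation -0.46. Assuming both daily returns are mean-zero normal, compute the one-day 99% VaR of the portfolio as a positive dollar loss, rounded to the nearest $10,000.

σ_p² = 0.65²·0.91² + 0.35²·4.49² + 2·-0.46·0.65·0.35·0.91·4.49 = 1.9643 (%²).
σ_p = √1.9643 = 1.402%.
At 99%, z = 2.326.
VaR = 2.326 × 1.402% = 3.261%; on $400,000,000 that is $13,044,000.

$13,040,000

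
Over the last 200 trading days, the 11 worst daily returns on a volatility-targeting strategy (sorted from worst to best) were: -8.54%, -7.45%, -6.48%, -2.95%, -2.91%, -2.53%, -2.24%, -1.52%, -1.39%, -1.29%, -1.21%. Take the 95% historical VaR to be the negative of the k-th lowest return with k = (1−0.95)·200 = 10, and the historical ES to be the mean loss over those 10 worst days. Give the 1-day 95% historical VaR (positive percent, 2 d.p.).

k = 10; the 10th lowest return is -1.29%, so VaR = 1.29%.

1.29%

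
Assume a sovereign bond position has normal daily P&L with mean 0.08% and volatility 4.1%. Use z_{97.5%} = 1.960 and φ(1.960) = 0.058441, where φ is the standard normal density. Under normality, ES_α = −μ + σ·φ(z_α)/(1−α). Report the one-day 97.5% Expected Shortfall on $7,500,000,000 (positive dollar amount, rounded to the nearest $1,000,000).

$713,000,000

Tail multiplier: φ(z)/(1−α) = 0.058441 / 0.025 = 2.338.
ES = −(0.08%) + 4.1% × 2.338 = 9.506%.
On $7,500,000,000: 0.09506 × $7,500,000,000 = $712,950,000.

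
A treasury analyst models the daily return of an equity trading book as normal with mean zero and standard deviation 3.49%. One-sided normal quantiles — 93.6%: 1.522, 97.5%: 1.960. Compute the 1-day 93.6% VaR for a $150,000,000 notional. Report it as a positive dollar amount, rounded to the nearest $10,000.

$7,970,000

VaR = z·σ = 1.522 × 3.49% = 5.312%.
On $150,000,000: 0.05312 × $150,000,000 = $7,968,000.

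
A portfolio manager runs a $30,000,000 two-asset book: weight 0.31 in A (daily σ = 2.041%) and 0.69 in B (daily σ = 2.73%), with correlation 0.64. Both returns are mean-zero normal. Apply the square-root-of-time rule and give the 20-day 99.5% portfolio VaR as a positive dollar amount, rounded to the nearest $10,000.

$8,090,000

σ_p = √(0.31²·2.041² + 0.69²·2.73² + 2·0.64·0.31·0.69·2.041·2.73) = 2.340%.
σ_{20d} = 2.340% × √20 = 10.465%.
z(99.5%) = 2.576.
VaR = 2.576 × 10.465% = 26.958%; on $30,000,000 that is $8,087,400.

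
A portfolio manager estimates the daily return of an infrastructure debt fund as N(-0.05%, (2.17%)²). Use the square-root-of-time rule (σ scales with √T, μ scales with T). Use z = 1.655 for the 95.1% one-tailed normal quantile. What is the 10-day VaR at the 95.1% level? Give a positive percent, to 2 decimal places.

11.86%

σ_{10d} = 2.17% × √10 = 6.862%; μ_{10d} = 10 × -0.05% = -0.500%.
VaR = −(-0.500%) + 1.655 × 6.862% = 11.857%.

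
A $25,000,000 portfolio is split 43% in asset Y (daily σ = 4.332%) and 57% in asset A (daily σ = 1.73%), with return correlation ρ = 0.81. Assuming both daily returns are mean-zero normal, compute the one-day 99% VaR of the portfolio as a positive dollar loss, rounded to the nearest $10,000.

$1,580,000

σ_p² = 0.43²·4.332² + 0.57²·1.73² + 2·0.81·0.43·0.57·4.332·1.73 = 7.4180 (%²).
σ_p = √7.4180 = 2.724%.
At 99%, z = 2.326.
VaR = 2.326 × 2.724% = 6.336%; on $25,000,000 that is $1,584,000.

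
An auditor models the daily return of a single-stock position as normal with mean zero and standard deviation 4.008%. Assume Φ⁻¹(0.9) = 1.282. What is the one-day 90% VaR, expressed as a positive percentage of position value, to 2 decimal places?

5.14%

VaR = z·σ = 1.282 × 4.008% = 5.138%.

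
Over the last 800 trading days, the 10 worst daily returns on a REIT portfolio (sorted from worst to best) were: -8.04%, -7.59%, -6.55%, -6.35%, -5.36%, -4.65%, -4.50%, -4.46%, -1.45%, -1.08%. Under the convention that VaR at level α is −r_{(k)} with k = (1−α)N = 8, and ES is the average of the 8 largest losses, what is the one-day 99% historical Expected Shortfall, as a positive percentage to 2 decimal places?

The 8 worst returns sum to -47.50%.
ES = −(-47.50%) / 8 = 5.9375% ≈ 5.94%.

5.94%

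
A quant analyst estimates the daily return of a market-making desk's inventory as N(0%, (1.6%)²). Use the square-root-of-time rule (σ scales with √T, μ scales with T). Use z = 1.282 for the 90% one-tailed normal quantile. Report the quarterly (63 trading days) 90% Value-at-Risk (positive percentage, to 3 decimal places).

16.281%

σ_{63d} = 1.6% × √63 = 12.700%.
VaR = 1.282 × 12.700% = 16.281%.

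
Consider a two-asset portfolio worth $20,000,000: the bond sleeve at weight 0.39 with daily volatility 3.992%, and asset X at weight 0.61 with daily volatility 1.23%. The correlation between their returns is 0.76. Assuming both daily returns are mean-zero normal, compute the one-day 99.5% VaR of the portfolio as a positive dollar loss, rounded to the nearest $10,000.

$1,120,000

σ_p² = 0.39²·3.992² + 0.61²·1.23² + 2·0.76·0.39·0.61·3.992·1.23 = 4.7624 (%²).
σ_p = √4.7624 = 2.182%.
At 99.5%, z = 2.576.
VaR = 2.576 × 2.182% = 5.621%; on $20,000,000 that is $1,124,200.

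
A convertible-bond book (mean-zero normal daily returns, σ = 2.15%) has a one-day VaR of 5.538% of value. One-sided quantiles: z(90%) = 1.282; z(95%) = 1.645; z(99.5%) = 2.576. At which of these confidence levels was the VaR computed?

99.5%

Implied z = VaR/σ = 5.538 / 2.15 = 2.576.
This matches z(99.5%) = 2.576.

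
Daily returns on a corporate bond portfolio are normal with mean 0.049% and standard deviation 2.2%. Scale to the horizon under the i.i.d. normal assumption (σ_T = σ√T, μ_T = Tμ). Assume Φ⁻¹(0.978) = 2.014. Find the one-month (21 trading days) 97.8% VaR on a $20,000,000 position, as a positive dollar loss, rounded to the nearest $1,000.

σ_{21d} = 2.2% × √21 = 10.082%; μ_{21d} = 21 × 0.049% = 1.029%.
VaR = −(1.029%) + 2.014 × 10.082% = 19.276%.
On $20,000,000: 0.19276 × $20,000,000 = $3,855,200.

$3,855,000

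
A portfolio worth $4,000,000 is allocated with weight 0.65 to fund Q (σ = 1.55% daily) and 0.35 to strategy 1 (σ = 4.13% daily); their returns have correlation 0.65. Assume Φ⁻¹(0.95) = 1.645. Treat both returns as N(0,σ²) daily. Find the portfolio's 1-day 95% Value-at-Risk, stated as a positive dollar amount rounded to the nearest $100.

$147,100

σ_p² = 0.65²·1.55² + 0.35²·4.13² + 2·0.65·0.65·0.35·1.55·4.13 = 4.9978 (%²).
σ_p = √4.9978 = 2.236%.
VaR = 1.645 × 2.236% = 3.678%; on $4,000,000 that is $147,120.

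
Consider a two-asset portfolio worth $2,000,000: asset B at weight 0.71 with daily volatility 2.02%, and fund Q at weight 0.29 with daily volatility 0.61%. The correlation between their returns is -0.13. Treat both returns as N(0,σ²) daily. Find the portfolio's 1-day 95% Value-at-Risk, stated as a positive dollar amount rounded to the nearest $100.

σ_p² = 0.71²·2.02² + 0.29²·0.61² + 2·-0.13·0.71·0.29·2.02·0.61 = 2.0223 (%²).
σ_p = √2.0223 = 1.422%.
At 95%, z = 1.645.
VaR = 1.645 × 1.422% = 2.339%; on $2,000,000 that is $46,780.

$46,800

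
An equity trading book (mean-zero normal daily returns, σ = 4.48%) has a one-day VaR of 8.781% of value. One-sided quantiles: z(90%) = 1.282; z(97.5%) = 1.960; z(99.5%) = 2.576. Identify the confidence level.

Implied z = VaR/σ = 8.781 / 4.48 = 1.960.
This matches z(97.5%) = 1.960.

97.5%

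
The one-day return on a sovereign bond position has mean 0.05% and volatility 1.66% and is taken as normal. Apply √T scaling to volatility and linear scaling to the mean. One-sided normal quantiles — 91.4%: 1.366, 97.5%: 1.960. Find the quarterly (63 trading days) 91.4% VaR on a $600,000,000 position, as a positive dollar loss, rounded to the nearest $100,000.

$89,100,000

σ_{63d} = 1.66% × √63 = 13.176%; μ_{63d} = 63 × 0.05% = 3.150%.
VaR = −(3.150%) + 1.366 × 13.176% = 14.848%.
On $600,000,000: 0.14848 × $600,000,000 = $89,088,000.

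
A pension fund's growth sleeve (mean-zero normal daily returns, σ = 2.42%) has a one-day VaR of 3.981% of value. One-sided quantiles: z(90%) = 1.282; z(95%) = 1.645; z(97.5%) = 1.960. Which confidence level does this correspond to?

95%

Implied z = VaR/σ = 3.981 / 2.42 = 1.645.
This matches z(95%) = 1.645.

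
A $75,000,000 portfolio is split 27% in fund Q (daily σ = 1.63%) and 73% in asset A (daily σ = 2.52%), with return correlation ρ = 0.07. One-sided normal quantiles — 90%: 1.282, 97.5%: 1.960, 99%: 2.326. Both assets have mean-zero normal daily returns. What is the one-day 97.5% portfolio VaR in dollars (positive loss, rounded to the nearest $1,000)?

$2,824,000

σ_p² = 0.27²·1.63² + 0.73²·2.52² + 2·0.07·0.27·0.73·1.63·2.52 = 3.6912 (%²).
σ_p = √3.6912 = 1.921%.
VaR = 1.960 × 1.921% = 3.765%; on $75,000,000 that is $2,823,750.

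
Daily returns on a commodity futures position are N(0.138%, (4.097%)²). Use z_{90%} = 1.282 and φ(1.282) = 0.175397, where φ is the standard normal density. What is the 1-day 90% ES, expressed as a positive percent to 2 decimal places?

7.05%

Tail multiplier: φ(z)/(1−α) = 0.175397 / 0.1 = 1.754.
ES = −(0.138%) + 4.097% × 1.754 = 7.048%.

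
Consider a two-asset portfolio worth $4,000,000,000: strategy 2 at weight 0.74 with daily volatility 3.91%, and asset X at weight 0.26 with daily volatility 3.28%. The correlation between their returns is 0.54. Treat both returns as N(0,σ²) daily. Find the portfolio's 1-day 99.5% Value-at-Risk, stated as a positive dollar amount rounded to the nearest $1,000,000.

$353,000,000

σ_p² = 0.74²·3.91² + 0.26²·3.28² + 2·0.54·0.74·0.26·3.91·3.28 = 11.7639 (%²).
σ_p = √11.7639 = 3.430%.
At 99.5%, z = 2.576.
VaR = 2.576 × 3.430% = 8.836%; on $4,000,000,000 that is $353,440,000.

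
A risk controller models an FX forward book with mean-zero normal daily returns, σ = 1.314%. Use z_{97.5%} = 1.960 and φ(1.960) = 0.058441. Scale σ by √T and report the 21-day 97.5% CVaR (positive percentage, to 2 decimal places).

σ_{21d} = 1.314% × √21 = 6.022%.
ES multiplier = φ(z)/(1−α) = 0.058441/0.025 = 2.338.
ES = 6.022% × 2.338 = 14.079%.

14.08%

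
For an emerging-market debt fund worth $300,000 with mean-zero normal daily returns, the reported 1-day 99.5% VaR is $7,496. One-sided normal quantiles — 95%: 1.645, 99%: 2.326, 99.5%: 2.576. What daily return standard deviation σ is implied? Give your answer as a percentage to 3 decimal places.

0.970%

VaR as a fraction: $7,496 / $300,000 = 2.499%.
σ = VaR / z = 2.499% / 2.576 = 0.970%.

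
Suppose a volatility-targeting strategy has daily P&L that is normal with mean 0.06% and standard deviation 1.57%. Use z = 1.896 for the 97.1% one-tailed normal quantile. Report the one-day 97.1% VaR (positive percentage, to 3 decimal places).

2.917%

VaR = −μ + z·σ = −(0.06%) + 1.896 × 1.57% = 2.917%.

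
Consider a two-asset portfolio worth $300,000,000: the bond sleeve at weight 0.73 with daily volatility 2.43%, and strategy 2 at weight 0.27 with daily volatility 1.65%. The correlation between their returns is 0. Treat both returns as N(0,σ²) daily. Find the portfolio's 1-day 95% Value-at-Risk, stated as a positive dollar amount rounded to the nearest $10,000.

$9,030,000

σ_p² = 0.73²·2.43² + 0.27²·1.65² + 2·0·0.73·0.27·2.43·1.65 = 3.3452 (%²).
σ_p = √3.3452 = 1.829%.
At 95%, z = 1.645.
VaR = 1.645 × 1.829% = 3.009%; on $300,000,000 that is $9,027,000.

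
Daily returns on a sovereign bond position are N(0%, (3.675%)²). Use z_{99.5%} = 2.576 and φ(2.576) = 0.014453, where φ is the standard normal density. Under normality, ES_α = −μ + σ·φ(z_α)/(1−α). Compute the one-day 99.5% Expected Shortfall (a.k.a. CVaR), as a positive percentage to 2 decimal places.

10.62%

Tail multiplier: φ(z)/(1−α) = 0.014453 / 0.005 = 2.891.
ES = 3.675% × 2.891 = 10.624%.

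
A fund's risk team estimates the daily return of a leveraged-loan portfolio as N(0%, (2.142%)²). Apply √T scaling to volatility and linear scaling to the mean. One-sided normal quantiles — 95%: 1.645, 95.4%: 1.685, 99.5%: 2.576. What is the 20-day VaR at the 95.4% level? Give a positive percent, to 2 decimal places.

σ_{20d} = 2.142% × √20 = 9.579%.
VaR = 1.685 × 9.579% = 16.141%.

16.14%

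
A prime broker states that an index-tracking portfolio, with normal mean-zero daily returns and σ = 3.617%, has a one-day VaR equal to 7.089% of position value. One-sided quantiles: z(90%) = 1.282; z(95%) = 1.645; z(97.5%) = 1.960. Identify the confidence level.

Implied z = VaR/σ = 7.089 / 3.617 = 1.960.
This matches z(97.5%) = 1.960.

97.5%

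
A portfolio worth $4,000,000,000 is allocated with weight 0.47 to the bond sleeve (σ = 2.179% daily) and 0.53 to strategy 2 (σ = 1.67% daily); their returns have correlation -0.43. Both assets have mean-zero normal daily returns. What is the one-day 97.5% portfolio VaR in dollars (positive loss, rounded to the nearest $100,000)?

σ_p² = 0.47²·2.179² + 0.53²·1.67² + 2·-0.43·0.47·0.53·2.179·1.67 = 1.0527 (%²).
σ_p = √1.0527 = 1.026%.
At 97.5%, z = 1.960.
VaR = 1.960 × 1.026% = 2.011%; on $4,000,000,000 that is $80,440,000.

$80,400,000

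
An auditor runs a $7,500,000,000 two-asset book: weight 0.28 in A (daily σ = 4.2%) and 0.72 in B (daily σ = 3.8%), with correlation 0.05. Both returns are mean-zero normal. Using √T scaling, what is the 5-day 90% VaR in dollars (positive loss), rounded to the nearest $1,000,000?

σ_p = √(0.28²·4.2² + 0.72²·3.8² + 2·0.05·0.28·0.72·4.2·3.8) = 3.032%.
σ_{5d} = 3.032% × √5 = 6.780%.
z(90%) = 1.282.
VaR = 1.282 × 6.780% = 8.692%; on $7,500,000,000 that is $651,900,000.

$652,000,000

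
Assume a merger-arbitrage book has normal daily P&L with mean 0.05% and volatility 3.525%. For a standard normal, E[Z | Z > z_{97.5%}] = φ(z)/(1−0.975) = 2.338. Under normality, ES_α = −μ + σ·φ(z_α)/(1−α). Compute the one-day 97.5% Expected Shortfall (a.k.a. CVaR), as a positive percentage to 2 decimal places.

8.19%

ES = −(0.05%) + 3.525% × 2.338 = 8.191%.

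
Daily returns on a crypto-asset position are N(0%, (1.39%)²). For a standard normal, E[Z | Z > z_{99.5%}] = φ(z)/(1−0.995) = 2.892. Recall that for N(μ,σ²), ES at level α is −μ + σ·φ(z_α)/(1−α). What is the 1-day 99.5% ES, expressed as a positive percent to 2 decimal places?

4.02%

ES = 1.39% × 2.892 = 4.020%.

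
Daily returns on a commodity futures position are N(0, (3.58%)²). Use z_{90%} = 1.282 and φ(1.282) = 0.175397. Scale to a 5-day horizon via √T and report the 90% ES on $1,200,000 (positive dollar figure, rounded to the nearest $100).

σ_{5d} = 3.58% × √5 = 8.005%.
ES multiplier = φ(z)/(1−α) = 0.175397/0.1 = 1.754.
ES = 8.005% × 1.754 = 14.041%; on $1,200,000: $168,492.

$168,500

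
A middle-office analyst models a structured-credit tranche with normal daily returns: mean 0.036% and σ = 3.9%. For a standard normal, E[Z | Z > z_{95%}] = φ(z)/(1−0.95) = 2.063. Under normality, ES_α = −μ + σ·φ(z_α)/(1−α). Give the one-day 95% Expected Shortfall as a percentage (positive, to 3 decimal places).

ES = −(0.036%) + 3.9% × 2.063 = 8.010%.

8.010%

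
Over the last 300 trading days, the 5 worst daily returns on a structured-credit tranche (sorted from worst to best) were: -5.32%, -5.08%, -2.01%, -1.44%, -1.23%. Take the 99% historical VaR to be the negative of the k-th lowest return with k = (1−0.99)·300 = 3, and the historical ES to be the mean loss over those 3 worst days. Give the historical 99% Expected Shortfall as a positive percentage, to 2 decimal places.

4.14%

The 3 worst returns sum to -12.41%.
ES = −(-12.41%) / 3 = 4.1366…% ≈ 4.14%.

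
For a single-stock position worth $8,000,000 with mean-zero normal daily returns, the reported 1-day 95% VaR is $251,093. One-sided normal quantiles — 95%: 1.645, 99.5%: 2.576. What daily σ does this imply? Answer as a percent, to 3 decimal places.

1.908%

VaR as a fraction: $251,093 / $8,000,000 = 3.139%.
σ = VaR / z = 3.139% / 1.645 = 1.908%.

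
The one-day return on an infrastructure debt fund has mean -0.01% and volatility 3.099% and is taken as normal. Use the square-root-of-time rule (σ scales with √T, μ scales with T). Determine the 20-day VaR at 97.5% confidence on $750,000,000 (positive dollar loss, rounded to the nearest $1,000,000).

$205,000,000

At 97.5%, z = 1.960.
σ_{20d} = 3.099% × √20 = 13.859%; μ_{20d} = 20 × -0.01% = -0.200%.
VaR = −(-0.200%) + 1.960 × 13.859% = 27.364%.
On $750,000,000: 0.27364 × $750,000,000 = $205,230,000.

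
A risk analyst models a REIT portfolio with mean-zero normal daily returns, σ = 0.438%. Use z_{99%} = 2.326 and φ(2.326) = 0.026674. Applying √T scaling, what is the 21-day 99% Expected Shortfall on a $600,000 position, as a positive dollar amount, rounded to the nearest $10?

σ_{21d} = 0.438% × √21 = 2.007%.
ES multiplier = φ(z)/(1−α) = 0.026674/0.01 = 2.667.
ES = 2.007% × 2.667 = 5.353%; on $600,000: $32,118.

$32,120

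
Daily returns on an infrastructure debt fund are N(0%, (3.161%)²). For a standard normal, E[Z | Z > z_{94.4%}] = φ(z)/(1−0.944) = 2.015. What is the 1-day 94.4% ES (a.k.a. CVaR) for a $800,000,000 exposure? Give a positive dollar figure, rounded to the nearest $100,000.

ES = 3.161% × 2.015 = 6.369%.
On $800,000,000: 0.06369 × $800,000,000 = $50,952,000.

$51,000,000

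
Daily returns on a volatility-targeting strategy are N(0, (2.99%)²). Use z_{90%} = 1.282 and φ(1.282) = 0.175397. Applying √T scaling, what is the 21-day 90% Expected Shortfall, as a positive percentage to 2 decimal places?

σ_{21d} = 2.99% × √21 = 13.702%.
ES multiplier = φ(z)/(1−α) = 0.175397/0.1 = 1.754.
ES = 13.702% × 1.754 = 24.033%.

24.03%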